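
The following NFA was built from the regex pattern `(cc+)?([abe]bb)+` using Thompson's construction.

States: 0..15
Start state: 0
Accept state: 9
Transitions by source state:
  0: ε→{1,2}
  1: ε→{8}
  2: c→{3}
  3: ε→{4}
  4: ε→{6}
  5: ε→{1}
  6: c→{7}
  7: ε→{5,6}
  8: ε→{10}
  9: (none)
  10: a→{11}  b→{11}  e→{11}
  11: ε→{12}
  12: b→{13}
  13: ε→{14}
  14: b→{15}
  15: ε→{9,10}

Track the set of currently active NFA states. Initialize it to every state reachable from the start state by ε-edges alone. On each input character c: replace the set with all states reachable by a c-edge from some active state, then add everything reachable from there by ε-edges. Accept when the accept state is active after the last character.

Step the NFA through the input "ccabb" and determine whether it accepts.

initial (ε-close {0}): {0,1,2,8,10}
'c' @ 1: {3,4,6}
'c' @ 2: {1,5,6,7,8,10}
'a' @ 3: {11,12}
'b' @ 4: {13,14}
'b' @ 5: {9,10,15}  ✓accept
end set {9,10,15} — state 9 in

Answer: ACCEPT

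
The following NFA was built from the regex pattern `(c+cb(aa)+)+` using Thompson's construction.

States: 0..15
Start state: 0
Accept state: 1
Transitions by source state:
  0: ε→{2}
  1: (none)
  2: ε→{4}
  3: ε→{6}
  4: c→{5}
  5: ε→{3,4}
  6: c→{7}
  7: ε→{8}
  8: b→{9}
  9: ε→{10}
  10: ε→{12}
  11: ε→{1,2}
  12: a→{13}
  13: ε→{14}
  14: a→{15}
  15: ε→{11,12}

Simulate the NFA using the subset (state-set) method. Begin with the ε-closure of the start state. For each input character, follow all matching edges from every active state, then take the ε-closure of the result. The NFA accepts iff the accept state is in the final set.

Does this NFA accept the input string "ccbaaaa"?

S₀ = ε-closure({0}) = {0,2,4}
'c' @ 1: {3,4,5,6}
'c' @ 2: {3,4,5,6,7,8}
'b' @ 3: {9,10,12}
'a' @ 4: {13,14}
'a' @ 5: {1,2,4,11,12,15}  ✓accept
'a' @ 6: {13,14}
'a' @ 7: {1,2,4,11,12,15}  ✓accept
after full input: {1,2,4,11,12,15}  (accept=1 in)

Answer: ACCEPT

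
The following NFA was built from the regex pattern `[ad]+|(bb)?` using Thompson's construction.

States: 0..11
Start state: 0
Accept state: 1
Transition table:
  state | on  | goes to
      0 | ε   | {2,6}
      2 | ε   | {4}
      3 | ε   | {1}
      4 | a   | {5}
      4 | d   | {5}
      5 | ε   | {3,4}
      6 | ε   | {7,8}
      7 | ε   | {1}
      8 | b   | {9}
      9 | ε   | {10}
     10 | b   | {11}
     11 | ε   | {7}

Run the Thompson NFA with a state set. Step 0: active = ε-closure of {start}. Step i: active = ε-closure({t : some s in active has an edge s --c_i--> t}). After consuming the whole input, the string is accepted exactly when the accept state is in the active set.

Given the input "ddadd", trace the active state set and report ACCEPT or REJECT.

Answer: ACCEPT

Steps:
initial (ε-close {0}): {0,1,2,4,6,7,8}
'd' @ 1: {1,3,4,5}  [accepting]
'd' @ 2: {1,3,4,5}  [accepting]
'a' @ 3: {1,3,4,5}  [accepting]
'd' @ 4: {1,3,4,5}  [accepting]
'd' @ 5: {1,3,4,5}  [accepting]
after full input: {1,3,4,5}  (accept=1 in)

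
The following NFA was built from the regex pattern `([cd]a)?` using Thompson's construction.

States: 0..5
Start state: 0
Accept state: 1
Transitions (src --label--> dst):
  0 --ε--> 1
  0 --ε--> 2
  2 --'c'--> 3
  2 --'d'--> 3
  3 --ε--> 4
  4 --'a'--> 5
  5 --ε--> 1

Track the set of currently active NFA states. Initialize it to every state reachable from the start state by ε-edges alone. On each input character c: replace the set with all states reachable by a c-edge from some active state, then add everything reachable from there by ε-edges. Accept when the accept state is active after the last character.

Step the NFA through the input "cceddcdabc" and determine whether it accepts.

S₀ = ε-closure({0}) = {0,1,2}
'c' @ 1: {3,4}
'c' @ 2: {}  — no active states
rest 'eddcdabc' ignored (set empty)
end set {} — state 1 not in

Answer: REJECT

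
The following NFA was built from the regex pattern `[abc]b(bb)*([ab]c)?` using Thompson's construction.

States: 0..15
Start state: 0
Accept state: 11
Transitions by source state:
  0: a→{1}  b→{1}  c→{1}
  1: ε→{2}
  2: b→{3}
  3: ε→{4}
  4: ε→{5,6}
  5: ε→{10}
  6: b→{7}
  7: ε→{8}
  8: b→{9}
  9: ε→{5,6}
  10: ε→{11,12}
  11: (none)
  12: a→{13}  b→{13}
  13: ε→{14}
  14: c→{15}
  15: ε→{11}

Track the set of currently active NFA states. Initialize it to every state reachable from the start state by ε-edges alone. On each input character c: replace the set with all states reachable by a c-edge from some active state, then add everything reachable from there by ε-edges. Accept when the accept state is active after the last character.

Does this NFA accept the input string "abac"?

Answer: ACCEPT

Trace:
start: ε-closure({0}) = {0}
'a' @ 1: {1,2}
'b' @ 2: {3,4,5,6,10,11,12}  (accept∈set)
'a' @ 3: {13,14}
'c' @ 4: {11,15}  (accept∈set)
end set {11,15} — state 11 in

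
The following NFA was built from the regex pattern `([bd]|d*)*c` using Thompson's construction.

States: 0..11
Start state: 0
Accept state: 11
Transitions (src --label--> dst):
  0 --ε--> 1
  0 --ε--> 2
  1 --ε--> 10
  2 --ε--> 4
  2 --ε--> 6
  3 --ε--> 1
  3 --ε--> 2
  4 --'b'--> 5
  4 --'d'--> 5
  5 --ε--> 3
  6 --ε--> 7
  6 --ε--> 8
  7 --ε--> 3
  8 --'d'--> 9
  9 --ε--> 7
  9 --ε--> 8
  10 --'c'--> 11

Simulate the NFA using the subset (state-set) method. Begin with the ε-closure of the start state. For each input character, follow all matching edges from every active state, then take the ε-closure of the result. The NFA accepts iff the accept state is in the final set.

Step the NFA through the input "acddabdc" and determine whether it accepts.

Answer: REJECT

Trace:
S₀ = ε-closure({0}) = {0,1,2,3,4,6,7,8,10}
'a' @ 1: {}  — dead — no transitions
rest 'cddabdc' ignored (set empty)
final: {}; accept 11 not in set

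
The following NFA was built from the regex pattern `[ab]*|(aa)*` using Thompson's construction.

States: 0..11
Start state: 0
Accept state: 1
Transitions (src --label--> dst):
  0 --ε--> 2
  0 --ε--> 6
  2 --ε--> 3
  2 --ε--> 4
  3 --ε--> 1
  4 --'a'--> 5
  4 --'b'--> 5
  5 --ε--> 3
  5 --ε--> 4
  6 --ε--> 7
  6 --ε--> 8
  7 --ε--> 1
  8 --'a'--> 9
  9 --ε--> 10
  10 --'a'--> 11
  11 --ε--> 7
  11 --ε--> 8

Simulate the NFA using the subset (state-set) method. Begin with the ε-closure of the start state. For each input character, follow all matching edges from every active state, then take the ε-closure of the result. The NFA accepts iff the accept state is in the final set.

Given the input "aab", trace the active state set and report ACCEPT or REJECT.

start: ε-closure({0}) = {0,1,2,3,4,6,7,8}
'a' @ 1: {1,3,4,5,9,10}  ✓accept
'a' @ 2: {1,3,4,5,7,8,11}  ✓accept
'b' @ 3: {1,3,4,5}  ✓accept
end set {1,3,4,5} — state 1 in

Answer: ACCEPT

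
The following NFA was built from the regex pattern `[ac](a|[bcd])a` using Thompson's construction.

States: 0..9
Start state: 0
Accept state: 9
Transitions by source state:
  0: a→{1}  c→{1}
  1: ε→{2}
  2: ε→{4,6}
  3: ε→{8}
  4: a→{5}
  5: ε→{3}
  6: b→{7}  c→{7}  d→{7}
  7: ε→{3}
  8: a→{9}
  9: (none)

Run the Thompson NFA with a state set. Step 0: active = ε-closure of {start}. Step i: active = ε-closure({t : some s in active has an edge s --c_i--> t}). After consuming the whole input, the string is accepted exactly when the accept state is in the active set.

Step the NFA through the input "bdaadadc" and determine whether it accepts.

start: ε-closure({0}) = {0}
'b' @ 1: {}  — no active states
rest 'daadadc' ignored (set empty)
final: {}; accept 9 not in set

Answer: REJECT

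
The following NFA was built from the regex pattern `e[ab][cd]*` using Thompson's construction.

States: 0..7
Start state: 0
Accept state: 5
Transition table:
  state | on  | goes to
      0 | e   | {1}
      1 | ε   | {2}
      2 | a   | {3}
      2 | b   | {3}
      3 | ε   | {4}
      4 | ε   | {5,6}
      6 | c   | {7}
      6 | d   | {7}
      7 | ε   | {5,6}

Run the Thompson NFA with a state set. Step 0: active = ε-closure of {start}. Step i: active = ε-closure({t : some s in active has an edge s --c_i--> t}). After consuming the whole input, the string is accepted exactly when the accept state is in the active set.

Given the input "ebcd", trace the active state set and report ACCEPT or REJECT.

Answer: ACCEPT

Trace:
initial (ε-close {0}): {0}
'e' @ 1: {1,2}
'b' @ 2: {3,4,5,6}  ✓accept
'c' @ 3: {5,6,7}  ✓accept
'd' @ 4: {5,6,7}  ✓accept
final: {5,6,7}; accept 5 in set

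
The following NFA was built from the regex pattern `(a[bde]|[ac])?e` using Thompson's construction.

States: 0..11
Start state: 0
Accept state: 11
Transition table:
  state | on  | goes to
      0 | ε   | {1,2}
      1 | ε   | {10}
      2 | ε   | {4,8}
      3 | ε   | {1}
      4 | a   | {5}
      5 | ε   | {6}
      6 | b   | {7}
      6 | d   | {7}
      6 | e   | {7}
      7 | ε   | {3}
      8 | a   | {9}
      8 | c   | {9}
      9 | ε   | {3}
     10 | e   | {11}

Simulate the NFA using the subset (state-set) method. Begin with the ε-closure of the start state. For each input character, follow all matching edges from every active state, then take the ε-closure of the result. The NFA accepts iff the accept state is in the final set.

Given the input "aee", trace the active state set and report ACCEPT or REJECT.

Answer: ACCEPT

Trace:
initial (ε-close {0}): {0,1,2,4,8,10}
'a' @ 1: {1,3,5,6,9,10}
'e' @ 2: {1,3,7,10,11}  ✓accept
'e' @ 3: {11}  ✓accept
end set {11} — state 11 in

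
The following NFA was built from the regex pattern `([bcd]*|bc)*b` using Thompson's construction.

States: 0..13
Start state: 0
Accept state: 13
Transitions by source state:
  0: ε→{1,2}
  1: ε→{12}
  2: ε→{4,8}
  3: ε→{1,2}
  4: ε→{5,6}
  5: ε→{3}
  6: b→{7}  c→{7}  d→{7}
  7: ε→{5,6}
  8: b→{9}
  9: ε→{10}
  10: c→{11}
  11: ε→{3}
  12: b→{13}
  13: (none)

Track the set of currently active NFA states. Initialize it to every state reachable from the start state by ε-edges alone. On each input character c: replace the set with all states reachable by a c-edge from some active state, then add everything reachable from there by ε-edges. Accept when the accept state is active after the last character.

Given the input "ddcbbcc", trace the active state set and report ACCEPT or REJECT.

Answer: REJECT

Steps:
S₀ = ε-closure({0}) = {0,1,2,3,4,5,6,8,12}
'd' @ 1: {1,2,3,4,5,6,7,8,12}
'd' @ 2: {1,2,3,4,5,6,7,8,12}
'c' @ 3: {1,2,3,4,5,6,7,8,12}
'b' @ 4: {1,2,3,4,5,6,7,8,9,10,12,13}  (accept∈set)
'b' @ 5: {1,2,3,4,5,6,7,8,9,10,12,13}  (accept∈set)
'c' @ 6: {1,2,3,4,5,6,7,8,11,12}
'c' @ 7: {1,2,3,4,5,6,7,8,12}
after full input: {1,2,3,4,5,6,7,8,12}  (accept=13 not in)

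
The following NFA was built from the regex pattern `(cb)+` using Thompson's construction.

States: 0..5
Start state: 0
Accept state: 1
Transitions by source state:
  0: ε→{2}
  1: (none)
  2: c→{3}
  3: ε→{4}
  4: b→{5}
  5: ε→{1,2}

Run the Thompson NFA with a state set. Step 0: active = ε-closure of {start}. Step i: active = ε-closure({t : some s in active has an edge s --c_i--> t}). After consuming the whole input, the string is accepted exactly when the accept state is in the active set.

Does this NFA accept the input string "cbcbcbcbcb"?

initial (ε-close {0}): {0,2}
'c' @ 1: {3,4}
'b' @ 2: {1,2,5}  ✓accept
'c' @ 3: {3,4}
'b' @ 4: {1,2,5}  ✓accept
'c' @ 5: {3,4}
'b' @ 6: {1,2,5}  ✓accept
'c' @ 7: {3,4}
'b' @ 8: {1,2,5}  ✓accept
'c' @ 9: {3,4}
'b' @ 10: {1,2,5}  ✓accept
final: {1,2,5}; accept 1 in set

Answer: ACCEPT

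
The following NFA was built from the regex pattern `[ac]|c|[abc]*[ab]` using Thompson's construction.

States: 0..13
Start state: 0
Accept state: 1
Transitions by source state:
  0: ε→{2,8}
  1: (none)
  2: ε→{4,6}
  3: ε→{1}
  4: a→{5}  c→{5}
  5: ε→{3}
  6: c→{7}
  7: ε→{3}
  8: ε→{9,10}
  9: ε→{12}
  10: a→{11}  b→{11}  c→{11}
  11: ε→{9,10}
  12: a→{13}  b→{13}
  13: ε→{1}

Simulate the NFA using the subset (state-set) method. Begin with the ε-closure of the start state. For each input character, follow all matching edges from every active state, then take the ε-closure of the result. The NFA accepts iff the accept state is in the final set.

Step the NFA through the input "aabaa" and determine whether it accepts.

Answer: ACCEPT

Trace:
S₀ = ε-closure({0}) = {0,2,4,6,8,9,10,12}
'a' @ 1: {1,3,5,9,10,11,12,13}  [accepting]
'a' @ 2: {1,9,10,11,12,13}  [accepting]
'b' @ 3: {1,9,10,11,12,13}  [accepting]
'a' @ 4: {1,9,10,11,12,13}  [accepting]
'a' @ 5: {1,9,10,11,12,13}  [accepting]
end set {1,9,10,11,12,13} — state 1 in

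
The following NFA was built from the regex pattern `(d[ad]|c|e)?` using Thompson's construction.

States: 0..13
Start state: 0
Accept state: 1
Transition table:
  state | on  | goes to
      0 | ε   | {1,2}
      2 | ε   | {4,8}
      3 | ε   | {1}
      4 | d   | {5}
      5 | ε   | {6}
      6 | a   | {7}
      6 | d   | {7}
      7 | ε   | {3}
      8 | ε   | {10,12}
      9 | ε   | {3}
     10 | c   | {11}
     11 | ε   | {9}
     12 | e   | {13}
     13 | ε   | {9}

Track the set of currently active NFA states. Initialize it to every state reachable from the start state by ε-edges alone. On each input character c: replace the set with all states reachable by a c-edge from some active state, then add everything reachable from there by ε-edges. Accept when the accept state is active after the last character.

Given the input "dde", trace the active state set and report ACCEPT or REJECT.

Answer: REJECT

Steps:
start: ε-closure({0}) = {0,1,2,4,8,10,12}
'd' @ 1: {5,6}
'd' @ 2: {1,3,7}  [accepting]
'e' @ 3: {}  — no active states
final: {}; accept 1 not in set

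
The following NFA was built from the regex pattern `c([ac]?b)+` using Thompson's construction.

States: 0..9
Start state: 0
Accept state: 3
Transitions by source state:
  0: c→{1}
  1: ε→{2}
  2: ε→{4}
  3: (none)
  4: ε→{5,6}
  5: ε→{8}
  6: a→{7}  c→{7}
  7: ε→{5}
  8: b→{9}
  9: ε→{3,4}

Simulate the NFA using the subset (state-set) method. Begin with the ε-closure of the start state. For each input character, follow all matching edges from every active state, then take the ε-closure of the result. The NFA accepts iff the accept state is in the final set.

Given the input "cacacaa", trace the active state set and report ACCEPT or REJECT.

Answer: REJECT

Derivation:
initial (ε-close {0}): {0}
'c' @ 1: {1,2,4,5,6,8}
'a' @ 2: {5,7,8}
'c' @ 3: {}  — dead — no transitions
rest 'acaa' ignored (set empty)
after full input: {}  (accept=3 not in)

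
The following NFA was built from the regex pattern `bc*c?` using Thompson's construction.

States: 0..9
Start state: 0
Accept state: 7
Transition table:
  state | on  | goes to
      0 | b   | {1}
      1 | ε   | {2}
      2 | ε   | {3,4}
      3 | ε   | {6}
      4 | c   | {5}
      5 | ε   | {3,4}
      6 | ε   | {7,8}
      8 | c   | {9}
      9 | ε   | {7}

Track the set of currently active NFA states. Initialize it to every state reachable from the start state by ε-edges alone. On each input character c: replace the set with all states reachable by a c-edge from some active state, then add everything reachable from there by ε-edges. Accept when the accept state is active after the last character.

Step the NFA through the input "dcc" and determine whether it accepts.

S₀ = ε-closure({0}) = {0}
'd' @ 1: {}  — no active states
rest 'cc' ignored (set empty)
end set {} — state 7 not in

Answer: REJECT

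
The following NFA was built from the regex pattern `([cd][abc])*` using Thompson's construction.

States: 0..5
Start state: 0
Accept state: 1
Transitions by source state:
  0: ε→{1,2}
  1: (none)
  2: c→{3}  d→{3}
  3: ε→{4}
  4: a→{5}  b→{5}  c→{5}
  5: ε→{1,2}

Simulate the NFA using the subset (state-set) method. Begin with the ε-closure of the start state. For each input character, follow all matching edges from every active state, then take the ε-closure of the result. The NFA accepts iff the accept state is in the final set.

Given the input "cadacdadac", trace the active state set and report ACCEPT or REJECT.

Answer: REJECT

Steps:
S₀ = ε-closure({0}) = {0,1,2}
'c' @ 1: {3,4}
'a' @ 2: {1,2,5}  [accepting]
'd' @ 3: {3,4}
'a' @ 4: {1,2,5}  [accepting]
'c' @ 5: {3,4}
'd' @ 6: {}  — no active states
rest 'adac' ignored (set empty)
final: {}; accept 1 not in set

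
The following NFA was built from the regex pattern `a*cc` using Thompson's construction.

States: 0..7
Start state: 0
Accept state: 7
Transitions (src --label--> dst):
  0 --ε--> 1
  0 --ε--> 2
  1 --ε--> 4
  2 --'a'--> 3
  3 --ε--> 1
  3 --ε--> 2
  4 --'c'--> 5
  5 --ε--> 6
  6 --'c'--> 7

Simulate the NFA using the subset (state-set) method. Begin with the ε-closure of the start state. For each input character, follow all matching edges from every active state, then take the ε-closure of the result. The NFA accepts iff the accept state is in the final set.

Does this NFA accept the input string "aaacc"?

start: ε-closure({0}) = {0,1,2,4}
'a' @ 1: {1,2,3,4}
'a' @ 2: {1,2,3,4}
'a' @ 3: {1,2,3,4}
'c' @ 4: {5,6}
'c' @ 5: {7}  (accept∈set)
final: {7}; accept 7 in set

Answer: ACCEPT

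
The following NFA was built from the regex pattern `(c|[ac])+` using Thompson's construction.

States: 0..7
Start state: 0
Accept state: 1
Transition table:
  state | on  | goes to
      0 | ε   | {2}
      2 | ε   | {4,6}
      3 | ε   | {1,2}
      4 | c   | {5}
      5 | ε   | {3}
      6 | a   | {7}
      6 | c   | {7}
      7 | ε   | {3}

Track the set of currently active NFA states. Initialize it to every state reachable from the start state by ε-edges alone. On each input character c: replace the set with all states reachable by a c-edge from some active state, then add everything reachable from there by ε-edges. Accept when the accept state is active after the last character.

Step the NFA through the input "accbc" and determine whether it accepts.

start: ε-closure({0}) = {0,2,4,6}
'a' @ 1: {1,2,3,4,6,7}  [accepting]
'c' @ 2: {1,2,3,4,5,6,7}  [accepting]
'c' @ 3: {1,2,3,4,5,6,7}  [accepting]
'b' @ 4: {}  — dead — no transitions
rest 'c' ignored (set empty)
after full input: {}  (accept=1 not in)

Answer: REJECT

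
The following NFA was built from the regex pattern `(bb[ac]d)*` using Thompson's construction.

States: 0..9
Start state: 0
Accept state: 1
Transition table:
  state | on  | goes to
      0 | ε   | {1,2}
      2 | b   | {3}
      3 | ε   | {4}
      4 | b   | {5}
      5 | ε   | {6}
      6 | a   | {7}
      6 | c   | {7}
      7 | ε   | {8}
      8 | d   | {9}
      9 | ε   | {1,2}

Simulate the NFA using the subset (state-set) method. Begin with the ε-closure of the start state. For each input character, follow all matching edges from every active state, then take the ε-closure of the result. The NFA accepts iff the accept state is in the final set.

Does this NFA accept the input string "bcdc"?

S₀ = ε-closure({0}) = {0,1,2}
'b' @ 1: {3,4}
'c' @ 2: {}  — no active states
rest 'dc' ignored (set empty)
final: {}; accept 1 not in set

Answer: REJECT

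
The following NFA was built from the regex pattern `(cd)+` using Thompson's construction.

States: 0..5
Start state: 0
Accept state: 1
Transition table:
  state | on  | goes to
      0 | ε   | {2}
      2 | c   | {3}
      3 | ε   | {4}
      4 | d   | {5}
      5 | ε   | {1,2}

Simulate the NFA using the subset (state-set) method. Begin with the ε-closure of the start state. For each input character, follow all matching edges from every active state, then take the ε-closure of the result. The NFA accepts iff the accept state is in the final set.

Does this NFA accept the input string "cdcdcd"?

Answer: ACCEPT

Steps:
S₀ = ε-closure({0}) = {0,2}
'c' @ 1: {3,4}
'd' @ 2: {1,2,5}  [accepting]
'c' @ 3: {3,4}
'd' @ 4: {1,2,5}  [accepting]
'c' @ 5: {3,4}
'd' @ 6: {1,2,5}  [accepting]
end set {1,2,5} — state 1 in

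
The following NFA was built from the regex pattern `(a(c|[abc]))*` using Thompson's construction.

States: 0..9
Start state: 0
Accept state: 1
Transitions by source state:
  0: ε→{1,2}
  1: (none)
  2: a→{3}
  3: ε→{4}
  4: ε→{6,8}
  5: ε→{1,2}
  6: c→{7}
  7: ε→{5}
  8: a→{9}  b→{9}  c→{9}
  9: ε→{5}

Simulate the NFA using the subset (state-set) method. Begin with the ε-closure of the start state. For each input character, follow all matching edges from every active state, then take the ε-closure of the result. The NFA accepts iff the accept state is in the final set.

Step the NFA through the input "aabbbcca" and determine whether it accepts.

Answer: REJECT

Steps:
initial (ε-close {0}): {0,1,2}
'a' @ 1: {3,4,6,8}
'a' @ 2: {1,2,5,9}  [accepting]
'b' @ 3: {}  — no active states
rest 'bbcca' ignored (set empty)
end set {} — state 1 not in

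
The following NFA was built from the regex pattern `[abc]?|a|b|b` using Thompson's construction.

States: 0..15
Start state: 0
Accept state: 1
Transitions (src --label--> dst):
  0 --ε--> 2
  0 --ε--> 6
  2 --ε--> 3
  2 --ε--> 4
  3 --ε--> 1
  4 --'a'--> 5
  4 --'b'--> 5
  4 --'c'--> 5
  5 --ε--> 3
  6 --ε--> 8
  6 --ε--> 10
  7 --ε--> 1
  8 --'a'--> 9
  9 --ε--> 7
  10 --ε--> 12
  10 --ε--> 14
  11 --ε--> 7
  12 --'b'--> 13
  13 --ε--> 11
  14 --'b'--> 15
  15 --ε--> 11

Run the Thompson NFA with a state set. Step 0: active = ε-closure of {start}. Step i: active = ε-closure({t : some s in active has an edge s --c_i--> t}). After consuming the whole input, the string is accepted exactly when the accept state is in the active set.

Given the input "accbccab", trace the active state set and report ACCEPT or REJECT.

S₀ = ε-closure({0}) = {0,1,2,3,4,6,8,10,12,14}
'a' @ 1: {1,3,5,7,9}  ✓accept
'c' @ 2: {}  — dead — no transitions
rest 'cbccab' ignored (set empty)
after full input: {}  (accept=1 not in)

Answer: REJECT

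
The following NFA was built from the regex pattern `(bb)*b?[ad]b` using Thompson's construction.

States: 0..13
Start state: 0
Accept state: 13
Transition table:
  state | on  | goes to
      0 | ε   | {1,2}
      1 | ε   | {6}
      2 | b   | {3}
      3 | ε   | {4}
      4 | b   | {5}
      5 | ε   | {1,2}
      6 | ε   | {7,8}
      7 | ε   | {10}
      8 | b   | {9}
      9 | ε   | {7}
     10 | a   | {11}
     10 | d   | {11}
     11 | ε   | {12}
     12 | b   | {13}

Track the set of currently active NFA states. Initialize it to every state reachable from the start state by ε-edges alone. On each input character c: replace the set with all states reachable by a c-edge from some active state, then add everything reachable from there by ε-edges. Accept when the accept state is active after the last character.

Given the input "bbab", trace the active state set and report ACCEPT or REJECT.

Answer: ACCEPT

Trace:
S₀ = ε-closure({0}) = {0,1,2,6,7,8,10}
'b' @ 1: {3,4,7,9,10}
'b' @ 2: {1,2,5,6,7,8,10}
'a' @ 3: {11,12}
'b' @ 4: {13}  (accept∈set)
final: {13}; accept 13 in set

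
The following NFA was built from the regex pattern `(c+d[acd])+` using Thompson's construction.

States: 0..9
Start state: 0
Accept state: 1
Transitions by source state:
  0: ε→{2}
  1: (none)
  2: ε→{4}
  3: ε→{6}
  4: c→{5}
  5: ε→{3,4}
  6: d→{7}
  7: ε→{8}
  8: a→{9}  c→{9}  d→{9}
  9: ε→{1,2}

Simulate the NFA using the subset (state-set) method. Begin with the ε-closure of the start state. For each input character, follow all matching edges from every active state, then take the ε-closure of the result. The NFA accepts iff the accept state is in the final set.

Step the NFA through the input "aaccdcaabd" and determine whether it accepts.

initial (ε-close {0}): {0,2,4}
'a' @ 1: {}  — no active states
rest 'accdcaabd' ignored (set empty)
final: {}; accept 1 not in set

Answer: REJECT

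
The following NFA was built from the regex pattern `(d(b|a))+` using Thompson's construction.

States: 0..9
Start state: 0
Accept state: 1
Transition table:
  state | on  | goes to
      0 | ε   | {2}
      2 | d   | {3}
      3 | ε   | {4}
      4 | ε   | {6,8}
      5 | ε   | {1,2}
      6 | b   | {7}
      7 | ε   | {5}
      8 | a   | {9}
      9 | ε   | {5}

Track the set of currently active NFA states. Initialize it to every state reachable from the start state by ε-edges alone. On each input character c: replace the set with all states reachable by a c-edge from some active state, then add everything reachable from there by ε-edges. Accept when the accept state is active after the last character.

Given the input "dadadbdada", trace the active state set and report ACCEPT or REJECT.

S₀ = ε-closure({0}) = {0,2}
'd' @ 1: {3,4,6,8}
'a' @ 2: {1,2,5,9}  (accept∈set)
'd' @ 3: {3,4,6,8}
'a' @ 4: {1,2,5,9}  (accept∈set)
'd' @ 5: {3,4,6,8}
'b' @ 6: {1,2,5,7}  (accept∈set)
'd' @ 7: {3,4,6,8}
'a' @ 8: {1,2,5,9}  (accept∈set)
'd' @ 9: {3,4,6,8}
'a' @ 10: {1,2,5,9}  (accept∈set)
final: {1,2,5,9}; accept 1 in set

Answer: ACCEPT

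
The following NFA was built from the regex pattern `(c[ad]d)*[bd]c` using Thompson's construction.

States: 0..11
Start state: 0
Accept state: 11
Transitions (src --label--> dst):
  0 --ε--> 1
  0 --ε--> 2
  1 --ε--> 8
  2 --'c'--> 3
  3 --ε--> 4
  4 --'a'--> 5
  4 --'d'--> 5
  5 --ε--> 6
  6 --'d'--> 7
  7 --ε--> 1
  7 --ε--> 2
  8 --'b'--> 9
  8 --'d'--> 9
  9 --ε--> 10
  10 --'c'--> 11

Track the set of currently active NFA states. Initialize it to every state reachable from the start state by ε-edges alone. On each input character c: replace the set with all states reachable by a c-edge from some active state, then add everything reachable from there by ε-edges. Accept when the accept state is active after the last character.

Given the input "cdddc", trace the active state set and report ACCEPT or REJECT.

Answer: ACCEPT

Derivation:
start: ε-closure({0}) = {0,1,2,8}
'c' @ 1: {3,4}
'd' @ 2: {5,6}
'd' @ 3: {1,2,7,8}
'd' @ 4: {9,10}
'c' @ 5: {11}  ✓accept
end set {11} — state 11 in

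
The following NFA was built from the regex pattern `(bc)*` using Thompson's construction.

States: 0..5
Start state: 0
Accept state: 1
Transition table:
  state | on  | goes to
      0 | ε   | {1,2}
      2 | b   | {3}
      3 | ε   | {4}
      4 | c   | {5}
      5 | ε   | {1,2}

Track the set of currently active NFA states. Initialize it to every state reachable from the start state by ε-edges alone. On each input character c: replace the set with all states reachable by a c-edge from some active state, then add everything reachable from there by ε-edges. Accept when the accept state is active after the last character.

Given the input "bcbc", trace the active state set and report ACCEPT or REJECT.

initial (ε-close {0}): {0,1,2}
'b' @ 1: {3,4}
'c' @ 2: {1,2,5}  (accept∈set)
'b' @ 3: {3,4}
'c' @ 4: {1,2,5}  (accept∈set)
end set {1,2,5} — state 1 in

Answer: ACCEPT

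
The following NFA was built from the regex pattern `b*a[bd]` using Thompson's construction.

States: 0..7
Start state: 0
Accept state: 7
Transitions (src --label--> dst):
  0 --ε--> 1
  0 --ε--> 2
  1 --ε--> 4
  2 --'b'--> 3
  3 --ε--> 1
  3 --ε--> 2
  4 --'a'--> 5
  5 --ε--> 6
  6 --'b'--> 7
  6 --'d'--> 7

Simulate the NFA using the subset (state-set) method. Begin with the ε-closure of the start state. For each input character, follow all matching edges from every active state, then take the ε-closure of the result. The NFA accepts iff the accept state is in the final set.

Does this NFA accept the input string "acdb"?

S₀ = ε-closure({0}) = {0,1,2,4}
'a' @ 1: {5,6}
'c' @ 2: {}  — dead — no transitions
rest 'db' ignored (set empty)
final: {}; accept 7 not in set

Answer: REJECT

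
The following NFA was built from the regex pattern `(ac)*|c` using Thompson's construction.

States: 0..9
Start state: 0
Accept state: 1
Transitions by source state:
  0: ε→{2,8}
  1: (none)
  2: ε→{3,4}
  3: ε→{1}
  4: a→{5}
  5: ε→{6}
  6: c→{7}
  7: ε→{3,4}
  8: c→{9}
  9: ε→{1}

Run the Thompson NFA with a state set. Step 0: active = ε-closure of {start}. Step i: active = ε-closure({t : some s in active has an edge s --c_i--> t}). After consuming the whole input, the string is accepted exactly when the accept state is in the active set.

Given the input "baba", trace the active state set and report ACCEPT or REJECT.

S₀ = ε-closure({0}) = {0,1,2,3,4,8}
'b' @ 1: {}  — state set empty
rest 'aba' ignored (set empty)
final: {}; accept 1 not in set

Answer: REJECT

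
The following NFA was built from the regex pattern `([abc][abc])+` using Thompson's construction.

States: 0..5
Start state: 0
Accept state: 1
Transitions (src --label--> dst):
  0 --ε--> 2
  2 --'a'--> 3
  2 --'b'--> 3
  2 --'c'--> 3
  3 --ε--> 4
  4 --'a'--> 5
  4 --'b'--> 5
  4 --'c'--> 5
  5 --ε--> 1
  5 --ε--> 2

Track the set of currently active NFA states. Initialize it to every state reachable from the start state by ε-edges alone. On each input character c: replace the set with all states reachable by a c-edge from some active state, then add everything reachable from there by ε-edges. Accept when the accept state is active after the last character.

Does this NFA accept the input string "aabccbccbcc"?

Answer: REJECT

Steps:
S₀ = ε-closure({0}) = {0,2}
'a' @ 1: {3,4}
'a' @ 2: {1,2,5}  (accept∈set)
'b' @ 3: {3,4}
'c' @ 4: {1,2,5}  (accept∈set)
'c' @ 5: {3,4}
'b' @ 6: {1,2,5}  (accept∈set)
'c' @ 7: {3,4}
'c' @ 8: {1,2,5}  (accept∈set)
'b' @ 9: {3,4}
'c' @ 10: {1,2,5}  (accept∈set)
'c' @ 11: {3,4}
final: {3,4}; accept 1 not in set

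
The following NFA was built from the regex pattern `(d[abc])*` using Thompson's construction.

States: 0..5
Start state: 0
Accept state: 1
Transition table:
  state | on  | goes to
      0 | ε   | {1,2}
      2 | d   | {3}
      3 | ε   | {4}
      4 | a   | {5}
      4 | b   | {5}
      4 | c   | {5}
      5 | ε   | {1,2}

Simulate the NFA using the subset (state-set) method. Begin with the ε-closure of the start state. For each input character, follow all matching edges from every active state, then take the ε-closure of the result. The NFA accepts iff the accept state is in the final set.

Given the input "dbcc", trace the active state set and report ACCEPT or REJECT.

Answer: REJECT

Steps:
initial (ε-close {0}): {0,1,2}
'd' @ 1: {3,4}
'b' @ 2: {1,2,5}  [accepting]
'c' @ 3: {}  — state set empty
rest 'c' ignored (set empty)
after full input: {}  (accept=1 not in)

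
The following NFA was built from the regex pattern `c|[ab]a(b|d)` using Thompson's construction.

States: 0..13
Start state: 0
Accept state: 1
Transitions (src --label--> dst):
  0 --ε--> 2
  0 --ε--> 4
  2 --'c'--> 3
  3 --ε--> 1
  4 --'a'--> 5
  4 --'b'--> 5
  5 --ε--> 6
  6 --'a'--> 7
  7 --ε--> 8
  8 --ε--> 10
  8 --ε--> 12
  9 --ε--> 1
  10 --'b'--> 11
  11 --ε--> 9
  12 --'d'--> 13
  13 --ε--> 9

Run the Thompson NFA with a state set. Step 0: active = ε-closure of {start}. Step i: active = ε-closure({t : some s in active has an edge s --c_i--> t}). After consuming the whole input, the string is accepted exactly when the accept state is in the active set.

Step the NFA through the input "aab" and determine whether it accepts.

Answer: ACCEPT

Steps:
S₀ = ε-closure({0}) = {0,2,4}
'a' @ 1: {5,6}
'a' @ 2: {7,8,10,12}
'b' @ 3: {1,9,11}  (accept∈set)
after full input: {1,9,11}  (accept=1 in)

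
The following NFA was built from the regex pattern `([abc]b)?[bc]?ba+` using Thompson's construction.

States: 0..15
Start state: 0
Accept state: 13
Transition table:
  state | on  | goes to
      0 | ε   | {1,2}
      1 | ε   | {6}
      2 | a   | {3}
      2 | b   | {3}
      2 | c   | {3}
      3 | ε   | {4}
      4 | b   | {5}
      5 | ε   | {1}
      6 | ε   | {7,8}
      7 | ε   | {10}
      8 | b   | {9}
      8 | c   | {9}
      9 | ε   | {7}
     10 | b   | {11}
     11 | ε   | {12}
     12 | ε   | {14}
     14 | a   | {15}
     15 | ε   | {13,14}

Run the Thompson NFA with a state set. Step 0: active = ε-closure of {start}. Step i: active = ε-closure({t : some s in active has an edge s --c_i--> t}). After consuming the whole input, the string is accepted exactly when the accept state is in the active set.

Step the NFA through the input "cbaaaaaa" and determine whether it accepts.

start: ε-closure({0}) = {0,1,2,6,7,8,10}
'c' @ 1: {3,4,7,9,10}
'b' @ 2: {1,5,6,7,8,10,11,12,14}
'a' @ 3: {13,14,15}  ✓accept
'a' @ 4: {13,14,15}  ✓accept
'a' @ 5: {13,14,15}  ✓accept
'a' @ 6: {13,14,15}  ✓accept
'a' @ 7: {13,14,15}  ✓accept
'a' @ 8: {13,14,15}  ✓accept
final: {13,14,15}; accept 13 in set

Answer: ACCEPT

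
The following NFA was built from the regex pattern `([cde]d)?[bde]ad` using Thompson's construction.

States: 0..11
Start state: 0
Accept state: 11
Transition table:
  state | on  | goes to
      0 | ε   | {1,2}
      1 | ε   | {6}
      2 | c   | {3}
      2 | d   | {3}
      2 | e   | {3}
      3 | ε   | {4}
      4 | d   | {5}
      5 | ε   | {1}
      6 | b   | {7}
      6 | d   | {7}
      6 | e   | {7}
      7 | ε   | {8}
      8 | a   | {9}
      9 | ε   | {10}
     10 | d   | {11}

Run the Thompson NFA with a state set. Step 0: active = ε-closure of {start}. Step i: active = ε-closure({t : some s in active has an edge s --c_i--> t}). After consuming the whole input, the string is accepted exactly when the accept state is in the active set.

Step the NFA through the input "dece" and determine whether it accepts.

Answer: REJECT

Derivation:
initial (ε-close {0}): {0,1,2,6}
'd' @ 1: {3,4,7,8}
'e' @ 2: {}  — dead — no transitions
rest 'ce' ignored (set empty)
end set {} — state 11 not in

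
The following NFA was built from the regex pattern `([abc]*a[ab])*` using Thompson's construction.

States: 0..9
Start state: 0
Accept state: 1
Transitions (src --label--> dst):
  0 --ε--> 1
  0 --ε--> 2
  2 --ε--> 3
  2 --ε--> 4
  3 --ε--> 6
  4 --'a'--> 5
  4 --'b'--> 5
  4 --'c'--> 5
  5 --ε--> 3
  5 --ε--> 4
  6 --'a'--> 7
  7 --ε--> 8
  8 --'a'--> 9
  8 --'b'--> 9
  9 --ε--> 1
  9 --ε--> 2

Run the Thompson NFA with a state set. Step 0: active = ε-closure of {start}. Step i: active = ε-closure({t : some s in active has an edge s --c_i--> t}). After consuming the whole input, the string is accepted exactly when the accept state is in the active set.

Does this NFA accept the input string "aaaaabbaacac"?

Answer: REJECT

Steps:
initial (ε-close {0}): {0,1,2,3,4,6}
'a' @ 1: {3,4,5,6,7,8}
'a' @ 2: {1,2,3,4,5,6,7,8,9}  ✓accept
'a' @ 3: {1,2,3,4,5,6,7,8,9}  ✓accept
'a' @ 4: {1,2,3,4,5,6,7,8,9}  ✓accept
'a' @ 5: {1,2,3,4,5,6,7,8,9}  ✓accept
'b' @ 6: {1,2,3,4,5,6,9}  ✓accept
'b' @ 7: {3,4,5,6}
'a' @ 8: {3,4,5,6,7,8}
'a' @ 9: {1,2,3,4,5,6,7,8,9}  ✓accept
'c' @ 10: {3,4,5,6}
'a' @ 11: {3,4,5,6,7,8}
'c' @ 12: {3,4,5,6}
end set {3,4,5,6} — state 1 not in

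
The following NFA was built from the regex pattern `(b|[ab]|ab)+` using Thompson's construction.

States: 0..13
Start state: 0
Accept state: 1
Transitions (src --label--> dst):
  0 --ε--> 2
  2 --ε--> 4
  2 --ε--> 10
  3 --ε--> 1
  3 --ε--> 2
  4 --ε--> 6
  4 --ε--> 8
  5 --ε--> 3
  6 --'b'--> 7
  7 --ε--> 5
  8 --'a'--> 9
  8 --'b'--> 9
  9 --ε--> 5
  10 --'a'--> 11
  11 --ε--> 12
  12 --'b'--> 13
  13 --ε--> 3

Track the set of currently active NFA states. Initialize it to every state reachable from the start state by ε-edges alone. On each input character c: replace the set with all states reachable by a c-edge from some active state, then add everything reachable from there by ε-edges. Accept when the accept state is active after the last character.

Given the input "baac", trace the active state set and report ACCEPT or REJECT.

Answer: REJECT

Trace:
initial (ε-close {0}): {0,2,4,6,8,10}
'b' @ 1: {1,2,3,4,5,6,7,8,9,10}  [accepting]
'a' @ 2: {1,2,3,4,5,6,8,9,10,11,12}  [accepting]
'a' @ 3: {1,2,3,4,5,6,8,9,10,11,12}  [accepting]
'c' @ 4: {}  — state set empty
after full input: {}  (accept=1 not in)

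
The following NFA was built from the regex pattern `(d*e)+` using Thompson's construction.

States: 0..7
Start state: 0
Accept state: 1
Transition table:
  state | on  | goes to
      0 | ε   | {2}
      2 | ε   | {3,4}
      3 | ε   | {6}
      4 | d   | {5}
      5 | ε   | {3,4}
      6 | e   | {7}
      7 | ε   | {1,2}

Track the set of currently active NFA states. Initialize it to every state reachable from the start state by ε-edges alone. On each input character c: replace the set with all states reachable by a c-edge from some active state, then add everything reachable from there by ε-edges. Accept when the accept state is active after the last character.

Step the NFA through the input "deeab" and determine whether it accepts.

Answer: REJECT

Trace:
start: ε-closure({0}) = {0,2,3,4,6}
'd' @ 1: {3,4,5,6}
'e' @ 2: {1,2,3,4,6,7}  (accept∈set)
'e' @ 3: {1,2,3,4,6,7}  (accept∈set)
'a' @ 4: {}  — dead — no transitions
rest 'b' ignored (set empty)
after full input: {}  (accept=1 not in)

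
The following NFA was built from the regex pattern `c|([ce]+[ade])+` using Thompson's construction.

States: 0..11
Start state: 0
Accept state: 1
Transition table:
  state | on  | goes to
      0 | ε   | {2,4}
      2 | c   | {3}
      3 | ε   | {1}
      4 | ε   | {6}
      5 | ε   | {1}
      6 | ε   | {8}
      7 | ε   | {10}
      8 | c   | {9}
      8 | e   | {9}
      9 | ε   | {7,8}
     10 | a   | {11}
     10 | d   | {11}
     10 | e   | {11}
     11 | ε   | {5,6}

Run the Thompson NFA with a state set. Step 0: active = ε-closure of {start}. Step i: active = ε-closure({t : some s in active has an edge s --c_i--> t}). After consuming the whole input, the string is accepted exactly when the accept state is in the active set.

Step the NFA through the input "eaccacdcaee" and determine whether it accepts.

start: ε-closure({0}) = {0,2,4,6,8}
'e' @ 1: {7,8,9,10}
'a' @ 2: {1,5,6,8,11}  ✓accept
'c' @ 3: {7,8,9,10}
'c' @ 4: {7,8,9,10}
'a' @ 5: {1,5,6,8,11}  ✓accept
'c' @ 6: {7,8,9,10}
'd' @ 7: {1,5,6,8,11}  ✓accept
'c' @ 8: {7,8,9,10}
'a' @ 9: {1,5,6,8,11}  ✓accept
'e' @ 10: {7,8,9,10}
'e' @ 11: {1,5,6,7,8,9,10,11}  ✓accept
after full input: {1,5,6,7,8,9,10,11}  (accept=1 in)

Answer: ACCEPT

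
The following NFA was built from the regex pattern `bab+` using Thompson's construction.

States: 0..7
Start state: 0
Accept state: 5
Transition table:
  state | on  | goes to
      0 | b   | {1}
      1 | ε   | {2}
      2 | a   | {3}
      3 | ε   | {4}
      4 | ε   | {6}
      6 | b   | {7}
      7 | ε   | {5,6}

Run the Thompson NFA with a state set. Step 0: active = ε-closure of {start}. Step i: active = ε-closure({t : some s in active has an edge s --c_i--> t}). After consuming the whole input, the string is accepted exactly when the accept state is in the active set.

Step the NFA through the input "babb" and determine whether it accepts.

Answer: ACCEPT

Derivation:
S₀ = ε-closure({0}) = {0}
'b' @ 1: {1,2}
'a' @ 2: {3,4,6}
'b' @ 3: {5,6,7}  [accepting]
'b' @ 4: {5,6,7}  [accepting]
end set {5,6,7} — state 5 in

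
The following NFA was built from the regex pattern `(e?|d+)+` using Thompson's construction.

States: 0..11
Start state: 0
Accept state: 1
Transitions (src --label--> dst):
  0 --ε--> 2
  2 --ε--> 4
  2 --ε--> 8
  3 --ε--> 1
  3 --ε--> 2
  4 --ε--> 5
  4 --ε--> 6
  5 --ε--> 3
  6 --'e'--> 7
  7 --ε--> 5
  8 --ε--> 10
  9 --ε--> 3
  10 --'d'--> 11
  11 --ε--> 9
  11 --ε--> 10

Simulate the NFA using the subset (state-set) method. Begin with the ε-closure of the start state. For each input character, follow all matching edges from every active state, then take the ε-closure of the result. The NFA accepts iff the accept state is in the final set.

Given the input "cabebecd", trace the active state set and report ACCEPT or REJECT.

initial (ε-close {0}): {0,1,2,3,4,5,6,8,10}
'c' @ 1: {}  — dead — no transitions
rest 'abebecd' ignored (set empty)
end set {} — state 1 not in

Answer: REJECT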